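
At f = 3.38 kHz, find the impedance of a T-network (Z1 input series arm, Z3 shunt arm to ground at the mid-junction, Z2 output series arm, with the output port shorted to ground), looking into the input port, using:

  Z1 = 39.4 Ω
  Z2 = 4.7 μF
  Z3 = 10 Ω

Step 1 — Angular frequency: ω = 2π·f = 2π·3380 = 2.124e+04 rad/s.
Step 2 — Component impedances:
  Z1: Z = R = 39.4 Ω
  Z2: Z = 1/(jωC) = -j/(ω·C) = 0 - j10.02 Ω
  Z3: Z = R = 10 Ω
Step 3 — With the output port shorted to ground, the output series arm Z2 runs from the junction to ground; the shunt arm Z3 also runs from the junction to ground. They appear in parallel: Z3 || Z2 = 5.009 - j5 Ω.
Step 4 — Series with input arm Z1: Z_in = Z1 + (Z3 || Z2) = 44.41 - j5 Ω = 44.69∠-6.4° Ω.

Z = 44.41 - j5 Ω = 44.69∠-6.4° Ω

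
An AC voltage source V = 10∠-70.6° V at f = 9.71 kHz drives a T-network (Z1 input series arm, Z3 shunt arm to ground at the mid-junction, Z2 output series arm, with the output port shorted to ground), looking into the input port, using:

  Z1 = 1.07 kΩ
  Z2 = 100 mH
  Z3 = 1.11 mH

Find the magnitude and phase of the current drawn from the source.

Step 1 — Angular frequency: ω = 2π·f = 2π·9710 = 6.101e+04 rad/s.
Step 2 — Component impedances:
  Z1: Z = R = 1070 Ω
  Z2: Z = jωL = j·6.101e+04·0.1 = 0 + j6101 Ω
  Z3: Z = jωL = j·6.101e+04·0.00111 = 0 + j67.72 Ω
Step 3 — With the output port shorted to ground, the output series arm Z2 runs from the junction to ground; the shunt arm Z3 also runs from the junction to ground. They appear in parallel: Z3 || Z2 = 0 + j66.98 Ω.
Step 4 — Series with input arm Z1: Z_in = Z1 + (Z3 || Z2) = 1070 + j66.98 Ω = 1072∠3.6° Ω.
Step 5 — Source phasor: V = 10∠-70.6° V = 3.322 - j9.432 V.
Step 6 — Ohm's law: I = V / Z_total = (3.322 - j9.432) / (1070 + j66.98) = 0.002543 - j0.008974 A.
Step 7 — Convert to polar: |I| = 0.009328 A, ∠I = -74.2°.

I = 0.009328∠-74.2° A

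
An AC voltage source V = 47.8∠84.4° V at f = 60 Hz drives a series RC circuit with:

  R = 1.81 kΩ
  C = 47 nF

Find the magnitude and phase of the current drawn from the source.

Step 1 — Angular frequency: ω = 2π·f = 2π·60 = 377 rad/s.
Step 2 — Component impedances:
  R: Z = R = 1810 Ω
  C: Z = 1/(jωC) = -j/(ω·C) = 0 - j5.644e+04 Ω
Step 3 — Series combination: Z_total = R + C = 1810 - j5.644e+04 Ω = 5.647e+04∠-88.2° Ω.
Step 4 — Source phasor: V = 47.8∠84.4° V = 4.664 + j47.57 V.
Step 5 — Ohm's law: I = V / Z_total = (4.664 + j47.57) / (1810 - j5.644e+04) = -0.0008394 + j0.0001096 A.
Step 6 — Convert to polar: |I| = 0.0008465 A, ∠I = 172.6°.

I = 0.0008465∠172.6° A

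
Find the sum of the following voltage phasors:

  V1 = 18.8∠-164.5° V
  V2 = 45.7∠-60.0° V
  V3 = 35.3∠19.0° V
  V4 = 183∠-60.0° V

Step 1 — Convert each phasor to rectangular form:
  V1 = 18.8·(cos(-164.5°) + j·sin(-164.5°)) = -18.12 - j5.024 V
  V2 = 45.7·(cos(-60.0°) + j·sin(-60.0°)) = 22.85 - j39.58 V
  V3 = 35.3·(cos(19.0°) + j·sin(19.0°)) = 33.38 + j11.49 V
  V4 = 183·(cos(-60.0°) + j·sin(-60.0°)) = 91.5 - j158.5 V
Step 2 — Sum components: V_total = 129.6 - j191.6 V.
Step 3 — Convert to polar: |V_total| = 231.3 V, ∠V_total = -55.9°.

V_total = 231.3∠-55.9° V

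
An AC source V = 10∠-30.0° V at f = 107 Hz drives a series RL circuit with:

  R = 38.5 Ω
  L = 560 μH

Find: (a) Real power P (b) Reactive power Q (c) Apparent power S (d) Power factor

Step 1 — Angular frequency: ω = 2π·f = 2π·107 = 672.3 rad/s.
Step 2 — Component impedances:
  R: Z = R = 38.5 Ω
  L: Z = jωL = j·672.3·0.00056 = 0 + j0.3765 Ω
Step 3 — Series combination: Z_total = R + L = 38.5 + j0.3765 Ω = 38.5∠0.6° Ω.
Step 4 — Source phasor: V = 10∠-30.0° V = 8.66 - j5 V.
Step 5 — Current: I = V / Z = 0.2237 - j0.1321 A = 0.2597∠-30.6° A.
Step 6 — Complex power: S = V·I* = 2.597 + j0.0254 VA.
Step 7 — Real power: P = Re(S) = 2.597 W.
Step 8 — Reactive power: Q = Im(S) = 0.0254 VAR.
Step 9 — Apparent power: |S| = 2.597 VA.
Step 10 — Power factor: PF = P/|S| = 1 (lagging).

(a) P = 2.597 W  (b) Q = 0.0254 VAR  (c) S = 2.597 VA  (d) PF = 1 (lagging)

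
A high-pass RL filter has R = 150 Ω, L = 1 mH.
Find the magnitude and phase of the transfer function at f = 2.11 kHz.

Step 1 — Angular frequency: ω = 2π·2110 = 1.326e+04 rad/s.
Step 2 — Transfer function: H(jω) = jωL/(R + jωL).
Step 3 — Numerator jωL = j·13.26; denominator R + jωL = 150 + j13.26.
Step 4 — H = 0.007751 + j0.0877.
Step 5 — Magnitude: |H| = 0.08804 (-21.1 dB); phase: φ = 84.9°.

|H| = 0.08804 (-21.1 dB), φ = 84.9°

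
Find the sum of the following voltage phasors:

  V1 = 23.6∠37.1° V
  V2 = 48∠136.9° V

Step 1 — Convert each phasor to rectangular form:
  V1 = 23.6·(cos(37.1°) + j·sin(37.1°)) = 18.82 + j14.24 V
  V2 = 48·(cos(136.9°) + j·sin(136.9°)) = -35.05 + j32.8 V
Step 2 — Sum components: V_total = -16.22 + j47.03 V.
Step 3 — Convert to polar: |V_total| = 49.75 V, ∠V_total = 109.0°.

V_total = 49.75∠109.0° V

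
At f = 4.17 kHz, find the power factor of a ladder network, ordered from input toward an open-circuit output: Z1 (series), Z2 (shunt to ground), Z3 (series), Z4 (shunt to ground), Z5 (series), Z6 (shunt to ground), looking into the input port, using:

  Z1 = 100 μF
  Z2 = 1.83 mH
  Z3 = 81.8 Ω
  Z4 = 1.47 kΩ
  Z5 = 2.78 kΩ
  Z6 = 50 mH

Step 1 — Angular frequency: ω = 2π·f = 2π·4170 = 2.62e+04 rad/s.
Step 2 — Component impedances:
  Z1: Z = 1/(jωC) = -j/(ω·C) = 0 - j0.3817 Ω
  Z2: Z = jωL = j·2.62e+04·0.00183 = 0 + j47.95 Ω
  Z3: Z = R = 81.8 Ω
  Z4: Z = R = 1470 Ω
  Z5: Z = R = 2780 Ω
  Z6: Z = jωL = j·2.62e+04·0.05 = 0 + j1310 Ω
Step 3 — Ladder network (open output): work backward from the far end, alternating series and parallel combinations. Z_in = 2.051 + j47.21 Ω = 47.25∠87.5° Ω.
Step 4 — Power factor: PF = cos(φ) = Re(Z)/|Z| = 2.0507/47.25 = 0.0434.
Step 5 — Type: Im(Z) = 47.21 ⇒ lagging (phase φ = 87.5°).

PF = 0.0434 (lagging, φ = 87.5°)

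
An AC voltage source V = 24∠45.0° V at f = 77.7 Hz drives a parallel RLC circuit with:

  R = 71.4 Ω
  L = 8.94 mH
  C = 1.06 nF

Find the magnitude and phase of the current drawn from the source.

Step 1 — Angular frequency: ω = 2π·f = 2π·77.7 = 488.2 rad/s.
Step 2 — Component impedances:
  R: Z = R = 71.4 Ω
  L: Z = jωL = j·488.2·0.00894 = 0 + j4.365 Ω
  C: Z = 1/(jωC) = -j/(ω·C) = 0 - j1.932e+06 Ω
Step 3 — Parallel combination: 1/Z_total = 1/R + 1/L + 1/C; Z_total = 0.2658 + j4.348 Ω = 4.356∠86.5° Ω.
Step 4 — Source phasor: V = 24∠45.0° V = 16.97 + j16.97 V.
Step 5 — Ohm's law: I = V / Z_total = (16.97 + j16.97) / (0.2658 + j4.348) = 4.126 - j3.651 A.
Step 6 — Convert to polar: |I| = 5.509 A, ∠I = -41.5°.

I = 5.509∠-41.5° A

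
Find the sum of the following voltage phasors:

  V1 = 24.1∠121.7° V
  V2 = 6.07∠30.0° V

Step 1 — Convert each phasor to rectangular form:
  V1 = 24.1·(cos(121.7°) + j·sin(121.7°)) = -12.66 + j20.5 V
  V2 = 6.07·(cos(30.0°) + j·sin(30.0°)) = 5.257 + j3.035 V
Step 2 — Sum components: V_total = -7.407 + j23.54 V.
Step 3 — Convert to polar: |V_total| = 24.68 V, ∠V_total = 107.5°.

V_total = 24.68∠107.5° V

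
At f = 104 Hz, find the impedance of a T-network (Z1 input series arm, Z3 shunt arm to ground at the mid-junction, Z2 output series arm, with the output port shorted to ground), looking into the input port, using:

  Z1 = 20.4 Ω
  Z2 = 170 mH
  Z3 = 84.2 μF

Step 1 — Angular frequency: ω = 2π·f = 2π·104 = 653.5 rad/s.
Step 2 — Component impedances:
  Z1: Z = R = 20.4 Ω
  Z2: Z = jωL = j·653.5·0.17 = 0 + j111.1 Ω
  Z3: Z = 1/(jωC) = -j/(ω·C) = 0 - j18.18 Ω
Step 3 — With the output port shorted to ground, the output series arm Z2 runs from the junction to ground; the shunt arm Z3 also runs from the junction to ground. They appear in parallel: Z3 || Z2 = 0 - j21.73 Ω.
Step 4 — Series with input arm Z1: Z_in = Z1 + (Z3 || Z2) = 20.4 - j21.73 Ω = 29.81∠-46.8° Ω.

Z = 20.4 - j21.73 Ω = 29.81∠-46.8° Ω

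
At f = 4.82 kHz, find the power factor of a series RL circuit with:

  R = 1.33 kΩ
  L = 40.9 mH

Step 1 — Angular frequency: ω = 2π·f = 2π·4820 = 3.028e+04 rad/s.
Step 2 — Component impedances:
  R: Z = R = 1330 Ω
  L: Z = jωL = j·3.028e+04·0.0409 = 0 + j1239 Ω
Step 3 — Series combination: Z_total = R + L = 1330 + j1239 Ω = 1817∠43.0° Ω.
Step 4 — Power factor: PF = cos(φ) = Re(Z)/|Z| = 1330/1817.5 = 0.7318.
Step 5 — Type: Im(Z) = 1239 ⇒ lagging (phase φ = 43.0°).

PF = 0.7318 (lagging, φ = 43.0°)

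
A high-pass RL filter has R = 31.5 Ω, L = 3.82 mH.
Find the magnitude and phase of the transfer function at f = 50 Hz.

Step 1 — Angular frequency: ω = 2π·50 = 314.2 rad/s.
Step 2 — Transfer function: H(jω) = jωL/(R + jωL).
Step 3 — Numerator jωL = j·1.2; denominator R + jωL = 31.5 + j1.2.
Step 4 — H = 0.001449 + j0.03804.
Step 5 — Magnitude: |H| = 0.03807 (-28.4 dB); phase: φ = 87.8°.

|H| = 0.03807 (-28.4 dB), φ = 87.8°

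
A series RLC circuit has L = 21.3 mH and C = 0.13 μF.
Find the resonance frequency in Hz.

Step 1 — Resonance condition Im(Z)=0 gives ω₀ = 1/√(LC).
Step 2 — ω₀ = 1/√(0.0213·1.3e-07) = 1.9e+04 rad/s.
Step 3 — f₀ = ω₀/(2π) = 3025 Hz.

f₀ = 3025 Hz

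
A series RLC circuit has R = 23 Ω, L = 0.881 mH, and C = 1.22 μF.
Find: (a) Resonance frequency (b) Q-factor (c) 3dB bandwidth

Step 1 — Resonance condition Im(Z)=0 gives ω₀ = 1/√(LC).
Step 2 — ω₀ = 1/√(0.000881·1.22e-06) = 3.05e+04 rad/s.
Step 3 — f₀ = ω₀/(2π) = 4855 Hz.
Step 4 — Series Q: Q = ω₀L/R = 3.05e+04·0.000881/23 = 1.168.
Step 5 — 3dB bandwidth: Δω = ω₀/Q = 2.611e+04 rad/s; BW = Δω/(2π) = 4155 Hz.

(a) f₀ = 4855 Hz  (b) Q = 1.168  (c) BW = 4155 Hz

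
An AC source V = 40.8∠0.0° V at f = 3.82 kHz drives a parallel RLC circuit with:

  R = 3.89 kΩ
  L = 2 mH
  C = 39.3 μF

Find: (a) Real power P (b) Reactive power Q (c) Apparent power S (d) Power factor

Step 1 — Angular frequency: ω = 2π·f = 2π·3820 = 2.4e+04 rad/s.
Step 2 — Component impedances:
  R: Z = R = 3890 Ω
  L: Z = jωL = j·2.4e+04·0.002 = 0 + j48 Ω
  C: Z = 1/(jωC) = -j/(ω·C) = 0 - j1.06 Ω
Step 3 — Parallel combination: 1/Z_total = 1/R + 1/L + 1/C; Z_total = 0.0003021 - j1.084 Ω = 1.084∠-90.0° Ω.
Step 4 — Source phasor: V = 40.8∠0.0° V = 40.8 V.
Step 5 — Current: I = V / Z = 0.01049 + j37.64 A = 37.64∠90.0° A.
Step 6 — Complex power: S = V·I* = 0.4279 - j1536 VA.
Step 7 — Real power: P = Re(S) = 0.4279 W.
Step 8 — Reactive power: Q = Im(S) = -1536 VAR.
Step 9 — Apparent power: |S| = 1536 VA.
Step 10 — Power factor: PF = P/|S| = 0.0002787 (leading).

(a) P = 0.4279 W  (b) Q = -1536 VAR  (c) S = 1536 VA  (d) PF = 0.0002787 (leading)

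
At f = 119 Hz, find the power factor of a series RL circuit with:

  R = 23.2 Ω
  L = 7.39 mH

Step 1 — Angular frequency: ω = 2π·f = 2π·119 = 747.7 rad/s.
Step 2 — Component impedances:
  R: Z = R = 23.2 Ω
  L: Z = jωL = j·747.7·0.00739 = 0 + j5.525 Ω
Step 3 — Series combination: Z_total = R + L = 23.2 + j5.525 Ω = 23.85∠13.4° Ω.
Step 4 — Power factor: PF = cos(φ) = Re(Z)/|Z| = 23.2/23.849 = 0.9728.
Step 5 — Type: Im(Z) = 5.525 ⇒ lagging (phase φ = 13.4°).

PF = 0.9728 (lagging, φ = 13.4°)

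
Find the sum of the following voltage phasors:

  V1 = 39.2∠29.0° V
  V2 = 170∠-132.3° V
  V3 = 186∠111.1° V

Step 1 — Convert each phasor to rectangular form:
  V1 = 39.2·(cos(29.0°) + j·sin(29.0°)) = 34.29 + j19 V
  V2 = 170·(cos(-132.3°) + j·sin(-132.3°)) = -114.4 - j125.7 V
  V3 = 186·(cos(111.1°) + j·sin(111.1°)) = -66.96 + j173.5 V
Step 2 — Sum components: V_total = -147.1 + j66.8 V.
Step 3 — Convert to polar: |V_total| = 161.5 V, ∠V_total = 155.6°.

V_total = 161.5∠155.6° V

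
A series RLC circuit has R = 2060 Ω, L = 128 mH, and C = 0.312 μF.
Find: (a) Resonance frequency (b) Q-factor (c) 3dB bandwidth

Step 1 — Resonance: ω₀ = 1/√(LC) = 1/√(0.128·3.12e-07) = 5004 rad/s.
Step 2 — f₀ = ω₀/(2π) = 796.4 Hz.
Step 3 — Series Q: Q = ω₀L/R = 5004·0.128/2060 = 0.3109.
Step 4 — Bandwidth: Δω = ω₀/Q = 1.609e+04 rad/s; BW = Δω/(2π) = 2561 Hz.

(a) f₀ = 796.4 Hz  (b) Q = 0.3109  (c) BW = 2561 Hz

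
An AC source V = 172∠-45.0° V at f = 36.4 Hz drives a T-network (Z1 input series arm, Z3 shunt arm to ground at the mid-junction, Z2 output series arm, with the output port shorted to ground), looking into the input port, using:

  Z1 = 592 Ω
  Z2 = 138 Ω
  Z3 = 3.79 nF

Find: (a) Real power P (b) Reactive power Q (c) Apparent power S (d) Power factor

Step 1 — Angular frequency: ω = 2π·f = 2π·36.4 = 228.7 rad/s.
Step 2 — Component impedances:
  Z1: Z = R = 592 Ω
  Z2: Z = R = 138 Ω
  Z3: Z = 1/(jωC) = -j/(ω·C) = 0 - j1.154e+06 Ω
Step 3 — With the output port shorted to ground, the output series arm Z2 runs from the junction to ground; the shunt arm Z3 also runs from the junction to ground. They appear in parallel: Z3 || Z2 = 138 - j0.01651 Ω.
Step 4 — Series with input arm Z1: Z_in = Z1 + (Z3 || Z2) = 730 - j0.01651 Ω = 730∠-0.0° Ω.
Step 5 — Source phasor: V = 172∠-45.0° V = 121.6 - j121.6 V.
Step 6 — Current: I = V / Z = 0.1666 - j0.1666 A = 0.2356∠-45.0° A.
Step 7 — Complex power: S = V·I* = 40.53 - j0.0009164 VA.
Step 8 — Real power: P = Re(S) = 40.53 W.
Step 9 — Reactive power: Q = Im(S) = -0.0009164 VAR.
Step 10 — Apparent power: |S| = 40.53 VA.
Step 11 — Power factor: PF = P/|S| = 1 (leading).

(a) P = 40.53 W  (b) Q = -0.0009164 VAR  (c) S = 40.53 VA  (d) PF = 1 (leading)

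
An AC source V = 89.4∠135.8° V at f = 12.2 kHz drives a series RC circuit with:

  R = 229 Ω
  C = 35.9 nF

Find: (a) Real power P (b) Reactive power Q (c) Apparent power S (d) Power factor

Step 1 — Angular frequency: ω = 2π·f = 2π·1.22e+04 = 7.665e+04 rad/s.
Step 2 — Component impedances:
  R: Z = R = 229 Ω
  C: Z = 1/(jωC) = -j/(ω·C) = 0 - j363.4 Ω
Step 3 — Series combination: Z_total = R + C = 229 - j363.4 Ω = 429.5∠-57.8° Ω.
Step 4 — Source phasor: V = 89.4∠135.8° V = -64.09 + j62.33 V.
Step 5 — Current: I = V / Z = -0.2023 - j0.04888 A = 0.2081∠-166.4° A.
Step 6 — Complex power: S = V·I* = 9.921 - j15.74 VA.
Step 7 — Real power: P = Re(S) = 9.921 W.
Step 8 — Reactive power: Q = Im(S) = -15.74 VAR.
Step 9 — Apparent power: |S| = 18.61 VA.
Step 10 — Power factor: PF = P/|S| = 0.5332 (leading).

(a) P = 9.921 W  (b) Q = -15.74 VAR  (c) S = 18.61 VA  (d) PF = 0.5332 (leading)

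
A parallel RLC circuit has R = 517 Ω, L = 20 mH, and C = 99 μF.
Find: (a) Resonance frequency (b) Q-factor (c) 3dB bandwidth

Step 1 — Resonance: ω₀ = 1/√(LC) = 1/√(0.02·9.9e-05) = 710.7 rad/s.
Step 2 — f₀ = ω₀/(2π) = 113.1 Hz.
Step 3 — Parallel Q: Q = R/(ω₀L) = 517/(710.7·0.02) = 36.37.
Step 4 — Bandwidth: Δω = ω₀/Q = 19.54 rad/s; BW = Δω/(2π) = 3.11 Hz.

(a) f₀ = 113.1 Hz  (b) Q = 36.37  (c) BW = 3.11 Hz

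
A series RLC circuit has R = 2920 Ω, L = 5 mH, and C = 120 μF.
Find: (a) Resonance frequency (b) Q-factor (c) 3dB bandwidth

Step 1 — Resonance condition Im(Z)=0 gives ω₀ = 1/√(LC).
Step 2 — ω₀ = 1/√(0.005·0.00012) = 1291 rad/s.
Step 3 — f₀ = ω₀/(2π) = 205.5 Hz.
Step 4 — Series Q: Q = ω₀L/R = 1291·0.005/2920 = 0.002211.
Step 5 — 3dB bandwidth: Δω = ω₀/Q = 5.84e+05 rad/s; BW = Δω/(2π) = 9.295e+04 Hz.

(a) f₀ = 205.5 Hz  (b) Q = 0.002211  (c) BW = 9.295e+04 Hz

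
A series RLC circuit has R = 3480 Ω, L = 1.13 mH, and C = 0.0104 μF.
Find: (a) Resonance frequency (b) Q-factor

Step 1 — Resonance condition Im(Z)=0 gives ω₀ = 1/√(LC).
Step 2 — ω₀ = 1/√(0.00113·1.04e-08) = 2.917e+05 rad/s.
Step 3 — f₀ = ω₀/(2π) = 4.643e+04 Hz.
Step 4 — Series Q: Q = ω₀L/R = 2.917e+05·0.00113/3480 = 0.09472.

(a) f₀ = 4.643e+04 Hz  (b) Q = 0.09472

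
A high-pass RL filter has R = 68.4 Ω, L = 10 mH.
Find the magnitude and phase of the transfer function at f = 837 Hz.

Step 1 — Angular frequency: ω = 2π·837 = 5259 rad/s.
Step 2 — Transfer function: H(jω) = jωL/(R + jωL).
Step 3 — Numerator jωL = j·52.59; denominator R + jωL = 68.4 + j52.59.
Step 4 — H = 0.3715 + j0.4832.
Step 5 — Magnitude: |H| = 0.6095 (-4.3 dB); phase: φ = 52.4°.

|H| = 0.6095 (-4.3 dB), φ = 52.4°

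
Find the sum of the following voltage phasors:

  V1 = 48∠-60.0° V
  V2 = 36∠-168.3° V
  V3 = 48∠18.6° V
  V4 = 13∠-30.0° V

Step 1 — Convert each phasor to rectangular form:
  V1 = 48·(cos(-60.0°) + j·sin(-60.0°)) = 24 - j41.57 V
  V2 = 36·(cos(-168.3°) + j·sin(-168.3°)) = -35.25 - j7.3 V
  V3 = 48·(cos(18.6°) + j·sin(18.6°)) = 45.49 + j15.31 V
  V4 = 13·(cos(-30.0°) + j·sin(-30.0°)) = 11.26 - j6.5 V
Step 2 — Sum components: V_total = 45.5 - j40.06 V.
Step 3 — Convert to polar: |V_total| = 60.62 V, ∠V_total = -41.4°.

V_total = 60.62∠-41.4° V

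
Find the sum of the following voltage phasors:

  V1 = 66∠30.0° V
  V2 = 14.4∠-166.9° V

Step 1 — Convert each phasor to rectangular form:
  V1 = 66·(cos(30.0°) + j·sin(30.0°)) = 57.16 + j33 V
  V2 = 14.4·(cos(-166.9°) + j·sin(-166.9°)) = -14.03 - j3.264 V
Step 2 — Sum components: V_total = 43.13 + j29.74 V.
Step 3 — Convert to polar: |V_total| = 52.39 V, ∠V_total = 34.6°.

V_total = 52.39∠34.6° V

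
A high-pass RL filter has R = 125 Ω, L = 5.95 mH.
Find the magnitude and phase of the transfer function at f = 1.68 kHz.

Step 1 — Angular frequency: ω = 2π·1680 = 1.056e+04 rad/s.
Step 2 — Transfer function: H(jω) = jωL/(R + jωL).
Step 3 — Numerator jωL = j·62.81; denominator R + jωL = 125 + j62.81.
Step 4 — H = 0.2016 + j0.4012.
Step 5 — Magnitude: |H| = 0.449 (-7.0 dB); phase: φ = 63.3°.

|H| = 0.449 (-7.0 dB), φ = 63.3°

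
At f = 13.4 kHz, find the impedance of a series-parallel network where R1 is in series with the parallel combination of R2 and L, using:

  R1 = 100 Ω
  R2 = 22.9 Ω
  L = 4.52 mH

Step 1 — Angular frequency: ω = 2π·f = 2π·1.34e+04 = 8.419e+04 rad/s.
Step 2 — Component impedances:
  R1: Z = R = 100 Ω
  R2: Z = R = 22.9 Ω
  L: Z = jωL = j·8.419e+04·0.00452 = 0 + j380.6 Ω
Step 3 — Parallel branch: R2 || L = 1/(1/R2 + 1/L) = 22.82 + j1.373 Ω.
Step 4 — Series with R1: Z_total = R1 + (R2 || L) = 122.8 + j1.373 Ω = 122.8∠0.6° Ω.

Z = 122.8 + j1.373 Ω = 122.8∠0.6° Ω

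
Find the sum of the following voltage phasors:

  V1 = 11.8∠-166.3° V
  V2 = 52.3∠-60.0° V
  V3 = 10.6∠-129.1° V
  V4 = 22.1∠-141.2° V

Step 1 — Convert each phasor to rectangular form:
  V1 = 11.8·(cos(-166.3°) + j·sin(-166.3°)) = -11.46 - j2.795 V
  V2 = 52.3·(cos(-60.0°) + j·sin(-60.0°)) = 26.15 - j45.29 V
  V3 = 10.6·(cos(-129.1°) + j·sin(-129.1°)) = -6.685 - j8.226 V
  V4 = 22.1·(cos(-141.2°) + j·sin(-141.2°)) = -17.22 - j13.85 V
Step 2 — Sum components: V_total = -9.223 - j70.16 V.
Step 3 — Convert to polar: |V_total| = 70.77 V, ∠V_total = -97.5°.

V_total = 70.77∠-97.5° V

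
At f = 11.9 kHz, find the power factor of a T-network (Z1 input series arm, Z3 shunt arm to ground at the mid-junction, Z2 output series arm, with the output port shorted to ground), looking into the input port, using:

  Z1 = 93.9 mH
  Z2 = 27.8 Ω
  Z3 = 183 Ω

Step 1 — Angular frequency: ω = 2π·f = 2π·1.19e+04 = 7.477e+04 rad/s.
Step 2 — Component impedances:
  Z1: Z = jωL = j·7.477e+04·0.0939 = 0 + j7021 Ω
  Z2: Z = R = 27.8 Ω
  Z3: Z = R = 183 Ω
Step 3 — With the output port shorted to ground, the output series arm Z2 runs from the junction to ground; the shunt arm Z3 also runs from the junction to ground. They appear in parallel: Z3 || Z2 = 24.13 Ω.
Step 4 — Series with input arm Z1: Z_in = Z1 + (Z3 || Z2) = 24.13 + j7021 Ω = 7021∠89.8° Ω.
Step 5 — Power factor: PF = cos(φ) = Re(Z)/|Z| = 24.13/7021 = 0.003437.
Step 6 — Type: Im(Z) = 7021 ⇒ lagging (phase φ = 89.8°).

PF = 0.003437 (lagging, φ = 89.8°)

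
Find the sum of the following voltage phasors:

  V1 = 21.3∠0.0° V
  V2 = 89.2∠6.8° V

Step 1 — Convert each phasor to rectangular form:
  V1 = 21.3·(cos(0.0°) + j·sin(0.0°)) = 21.3 V
  V2 = 89.2·(cos(6.8°) + j·sin(6.8°)) = 88.57 + j10.56 V
Step 2 — Sum components: V_total = 109.9 + j10.56 V.
Step 3 — Convert to polar: |V_total| = 110.4 V, ∠V_total = 5.5°.

V_total = 110.4∠5.5° V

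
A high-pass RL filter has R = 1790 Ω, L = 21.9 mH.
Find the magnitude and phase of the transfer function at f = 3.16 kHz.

Step 1 — Angular frequency: ω = 2π·3160 = 1.985e+04 rad/s.
Step 2 — Transfer function: H(jω) = jωL/(R + jωL).
Step 3 — Numerator jωL = j·434.8; denominator R + jωL = 1790 + j434.8.
Step 4 — H = 0.05572 + j0.2294.
Step 5 — Magnitude: |H| = 0.2361 (-12.5 dB); phase: φ = 76.3°.

|H| = 0.2361 (-12.5 dB), φ = 76.3°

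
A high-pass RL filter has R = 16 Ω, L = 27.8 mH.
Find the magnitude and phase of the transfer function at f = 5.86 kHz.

Step 1 — Angular frequency: ω = 2π·5860 = 3.682e+04 rad/s.
Step 2 — Transfer function: H(jω) = jωL/(R + jωL).
Step 3 — Numerator jωL = j·1024; denominator R + jωL = 16 + j1024.
Step 4 — H = 0.9998 + j0.01563.
Step 5 — Magnitude: |H| = 0.9999 (-0.0 dB); phase: φ = 0.9°.

|H| = 0.9999 (-0.0 dB), φ = 0.9°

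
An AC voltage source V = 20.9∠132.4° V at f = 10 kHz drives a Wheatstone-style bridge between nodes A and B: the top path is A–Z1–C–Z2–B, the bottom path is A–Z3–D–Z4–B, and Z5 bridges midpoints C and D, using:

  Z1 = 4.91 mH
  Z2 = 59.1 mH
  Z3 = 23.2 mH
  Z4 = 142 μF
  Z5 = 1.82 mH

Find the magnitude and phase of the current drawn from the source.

Step 1 — Angular frequency: ω = 2π·f = 2π·1e+04 = 6.283e+04 rad/s.
Step 2 — Component impedances:
  Z1: Z = jωL = j·6.283e+04·0.00491 = 0 + j308.5 Ω
  Z2: Z = jωL = j·6.283e+04·0.0591 = 0 + j3713 Ω
  Z3: Z = jωL = j·6.283e+04·0.0232 = 0 + j1458 Ω
  Z4: Z = 1/(jωC) = -j/(ω·C) = 0 - j0.1121 Ω
  Z5: Z = jωL = j·6.283e+04·0.00182 = 0 + j114.4 Ω
Step 3 — Bridge requires nodal analysis (the Z5 bridge couples midpoints C and D, so the two paths cannot be reduced to a simple series/parallel combination). Setting node B to ground and injecting 1 A at node A, the 3-node admittance system at A, C, D solves to V_A = Z_AB = 0 + j325.6 Ω = 325.6∠90.0° Ω.
Step 4 — Source phasor: V = 20.9∠132.4° V = -14.09 + j15.43 V.
Step 5 — Ohm's law: I = V / Z_total = (-14.09 + j15.43) / (0 + j325.6) = 0.0474 + j0.04328 A.
Step 6 — Convert to polar: |I| = 0.06419 A, ∠I = 42.4°.

I = 0.06419∠42.4° A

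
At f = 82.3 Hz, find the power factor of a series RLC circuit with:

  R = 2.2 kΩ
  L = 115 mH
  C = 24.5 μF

Step 1 — Angular frequency: ω = 2π·f = 2π·82.3 = 517.1 rad/s.
Step 2 — Component impedances:
  R: Z = R = 2200 Ω
  L: Z = jωL = j·517.1·0.115 = 0 + j59.47 Ω
  C: Z = 1/(jωC) = -j/(ω·C) = 0 - j78.93 Ω
Step 3 — Series combination: Z_total = R + L + C = 2200 - j19.46 Ω = 2200∠-0.5° Ω.
Step 4 — Power factor: PF = cos(φ) = Re(Z)/|Z| = 2200/2200 = 1.
Step 5 — Type: Im(Z) = -19.46 ⇒ leading (phase φ = -0.5°).

PF = 1 (leading, φ = -0.5°)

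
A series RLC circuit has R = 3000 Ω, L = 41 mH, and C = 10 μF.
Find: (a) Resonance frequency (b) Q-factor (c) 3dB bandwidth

Step 1 — Resonance condition Im(Z)=0 gives ω₀ = 1/√(LC).
Step 2 — ω₀ = 1/√(0.041·1e-05) = 1562 rad/s.
Step 3 — f₀ = ω₀/(2π) = 248.6 Hz.
Step 4 — Series Q: Q = ω₀L/R = 1562·0.041/3000 = 0.02134.
Step 5 — 3dB bandwidth: Δω = ω₀/Q = 7.317e+04 rad/s; BW = Δω/(2π) = 1.165e+04 Hz.

(a) f₀ = 248.6 Hz  (b) Q = 0.02134  (c) BW = 1.165e+04 Hz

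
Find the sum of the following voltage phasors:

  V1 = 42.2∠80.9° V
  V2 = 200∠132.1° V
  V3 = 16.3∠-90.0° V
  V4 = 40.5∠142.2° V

Step 1 — Convert each phasor to rectangular form:
  V1 = 42.2·(cos(80.9°) + j·sin(80.9°)) = 6.674 + j41.67 V
  V2 = 200·(cos(132.1°) + j·sin(132.1°)) = -134.1 + j148.4 V
  V3 = 16.3·(cos(-90.0°) + j·sin(-90.0°)) = 0 - j16.3 V
  V4 = 40.5·(cos(142.2°) + j·sin(142.2°)) = -32 + j24.82 V
Step 2 — Sum components: V_total = -159.4 + j198.6 V.
Step 3 — Convert to polar: |V_total| = 254.7 V, ∠V_total = 128.8°.

V_total = 254.7∠128.8° V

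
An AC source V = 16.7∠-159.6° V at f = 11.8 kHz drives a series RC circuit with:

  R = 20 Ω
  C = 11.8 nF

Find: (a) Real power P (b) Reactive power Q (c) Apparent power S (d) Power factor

Step 1 — Angular frequency: ω = 2π·f = 2π·1.18e+04 = 7.414e+04 rad/s.
Step 2 — Component impedances:
  R: Z = R = 20 Ω
  C: Z = 1/(jωC) = -j/(ω·C) = 0 - j1143 Ω
Step 3 — Series combination: Z_total = R + C = 20 - j1143 Ω = 1143∠-89.0° Ω.
Step 4 — Source phasor: V = 16.7∠-159.6° V = -15.65 - j5.821 V.
Step 5 — Current: I = V / Z = 0.004852 - j0.01378 A = 0.01461∠-70.6° A.
Step 6 — Complex power: S = V·I* = 0.004268 - j0.2439 VA.
Step 7 — Real power: P = Re(S) = 0.004268 W.
Step 8 — Reactive power: Q = Im(S) = -0.2439 VAR.
Step 9 — Apparent power: |S| = 0.244 VA.
Step 10 — Power factor: PF = P/|S| = 0.01749 (leading).

(a) P = 0.004268 W  (b) Q = -0.2439 VAR  (c) S = 0.244 VA  (d) PF = 0.01749 (leading)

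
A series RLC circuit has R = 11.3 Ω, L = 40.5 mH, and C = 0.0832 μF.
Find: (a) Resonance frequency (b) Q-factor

Step 1 — Resonance condition Im(Z)=0 gives ω₀ = 1/√(LC).
Step 2 — ω₀ = 1/√(0.0405·8.32e-08) = 1.723e+04 rad/s.
Step 3 — f₀ = ω₀/(2π) = 2742 Hz.
Step 4 — Series Q: Q = ω₀L/R = 1.723e+04·0.0405/11.3 = 61.74.

(a) f₀ = 2742 Hz  (b) Q = 61.74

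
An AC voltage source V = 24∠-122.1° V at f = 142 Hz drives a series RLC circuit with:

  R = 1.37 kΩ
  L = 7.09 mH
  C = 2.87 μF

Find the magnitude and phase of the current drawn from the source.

Step 1 — Angular frequency: ω = 2π·f = 2π·142 = 892.2 rad/s.
Step 2 — Component impedances:
  R: Z = R = 1370 Ω
  L: Z = jωL = j·892.2·0.00709 = 0 + j6.326 Ω
  C: Z = 1/(jωC) = -j/(ω·C) = 0 - j390.5 Ω
Step 3 — Series combination: Z_total = R + L + C = 1370 - j384.2 Ω = 1423∠-15.7° Ω.
Step 4 — Source phasor: V = 24∠-122.1° V = -12.75 - j20.33 V.
Step 5 — Ohm's law: I = V / Z_total = (-12.75 - j20.33) / (1370 - j384.2) = -0.004772 - j0.01618 A.
Step 6 — Convert to polar: |I| = 0.01687 A, ∠I = -106.4°.

I = 0.01687∠-106.4° A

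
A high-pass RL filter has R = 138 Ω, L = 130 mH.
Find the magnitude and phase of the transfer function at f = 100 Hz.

Step 1 — Angular frequency: ω = 2π·100 = 628.3 rad/s.
Step 2 — Transfer function: H(jω) = jωL/(R + jωL).
Step 3 — Numerator jωL = j·81.68; denominator R + jωL = 138 + j81.68.
Step 4 — H = 0.2594 + j0.4383.
Step 5 — Magnitude: |H| = 0.5094 (-5.9 dB); phase: φ = 59.4°.

|H| = 0.5094 (-5.9 dB), φ = 59.4°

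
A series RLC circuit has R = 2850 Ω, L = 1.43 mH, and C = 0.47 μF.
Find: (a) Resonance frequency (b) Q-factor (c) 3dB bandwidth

Step 1 — Resonance: ω₀ = 1/√(LC) = 1/√(0.00143·4.7e-07) = 3.857e+04 rad/s.
Step 2 — f₀ = ω₀/(2π) = 6139 Hz.
Step 3 — Series Q: Q = ω₀L/R = 3.857e+04·0.00143/2850 = 0.01935.
Step 4 — Bandwidth: Δω = ω₀/Q = 1.993e+06 rad/s; BW = Δω/(2π) = 3.172e+05 Hz.

(a) f₀ = 6139 Hz  (b) Q = 0.01935  (c) BW = 3.172e+05 Hz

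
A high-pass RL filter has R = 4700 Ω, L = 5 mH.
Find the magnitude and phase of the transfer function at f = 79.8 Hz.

Step 1 — Angular frequency: ω = 2π·79.8 = 501.4 rad/s.
Step 2 — Transfer function: H(jω) = jωL/(R + jωL).
Step 3 — Numerator jωL = j·2.507; denominator R + jωL = 4700 + j2.507.
Step 4 — H = 2.845e-07 + j0.0005334.
Step 5 — Magnitude: |H| = 0.0005334 (-65.5 dB); phase: φ = 90.0°.

|H| = 0.0005334 (-65.5 dB), φ = 90.0°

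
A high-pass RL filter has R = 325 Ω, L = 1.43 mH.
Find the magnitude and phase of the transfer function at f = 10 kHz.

Step 1 — Angular frequency: ω = 2π·1e+04 = 6.283e+04 rad/s.
Step 2 — Transfer function: H(jω) = jωL/(R + jωL).
Step 3 — Numerator jωL = j·89.85; denominator R + jωL = 325 + j89.85.
Step 4 — H = 0.071 + j0.2568.
Step 5 — Magnitude: |H| = 0.2665 (-11.5 dB); phase: φ = 74.5°.

|H| = 0.2665 (-11.5 dB), φ = 74.5°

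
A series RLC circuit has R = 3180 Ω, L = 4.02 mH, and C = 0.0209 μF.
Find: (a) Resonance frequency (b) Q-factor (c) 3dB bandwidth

Step 1 — Resonance: ω₀ = 1/√(LC) = 1/√(0.00402·2.09e-08) = 1.091e+05 rad/s.
Step 2 — f₀ = ω₀/(2π) = 1.736e+04 Hz.
Step 3 — Series Q: Q = ω₀L/R = 1.091e+05·0.00402/3180 = 0.1379.
Step 4 — Bandwidth: Δω = ω₀/Q = 7.91e+05 rad/s; BW = Δω/(2π) = 1.259e+05 Hz.

(a) f₀ = 1.736e+04 Hz  (b) Q = 0.1379  (c) BW = 1.259e+05 Hz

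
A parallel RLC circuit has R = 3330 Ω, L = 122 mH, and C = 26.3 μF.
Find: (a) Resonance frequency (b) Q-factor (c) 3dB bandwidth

Step 1 — Resonance: ω₀ = 1/√(LC) = 1/√(0.122·2.63e-05) = 558.3 rad/s.
Step 2 — f₀ = ω₀/(2π) = 88.85 Hz.
Step 3 — Parallel Q: Q = R/(ω₀L) = 3330/(558.3·0.122) = 48.89.
Step 4 — Bandwidth: Δω = ω₀/Q = 11.42 rad/s; BW = Δω/(2π) = 1.817 Hz.

(a) f₀ = 88.85 Hz  (b) Q = 48.89  (c) BW = 1.817 Hz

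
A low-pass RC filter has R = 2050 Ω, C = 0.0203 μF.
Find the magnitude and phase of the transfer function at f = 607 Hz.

Step 1 — Angular frequency: ω = 2π·607 = 3814 rad/s.
Step 2 — Transfer function: H(jω) = 1/(1 + jωRC).
Step 3 — Denominator: 1 + jωRC = 1 + j·3814·2050·2.03e-08 = 1 + j0.1587.
Step 4 — H = 0.9754 - j0.1548.
Step 5 — Magnitude: |H| = 0.9876 (-0.1 dB); phase: φ = -9.0°.

|H| = 0.9876 (-0.1 dB), φ = -9.0°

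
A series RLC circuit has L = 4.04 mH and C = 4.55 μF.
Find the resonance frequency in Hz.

Step 1 — Resonance condition Im(Z)=0 gives ω₀ = 1/√(LC).
Step 2 — ω₀ = 1/√(0.00404·4.55e-06) = 7376 rad/s.
Step 3 — f₀ = ω₀/(2π) = 1174 Hz.

f₀ = 1174 Hz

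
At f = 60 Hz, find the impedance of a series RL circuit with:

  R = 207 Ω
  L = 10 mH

Step 1 — Angular frequency: ω = 2π·f = 2π·60 = 377 rad/s.
Step 2 — Component impedances:
  R: Z = R = 207 Ω
  L: Z = jωL = j·377·0.01 = 0 + j3.77 Ω
Step 3 — Series combination: Z_total = R + L = 207 + j3.77 Ω = 207∠1.0° Ω.

Z = 207 + j3.77 Ω = 207∠1.0° Ω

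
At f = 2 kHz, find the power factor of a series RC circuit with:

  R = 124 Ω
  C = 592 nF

Step 1 — Angular frequency: ω = 2π·f = 2π·2000 = 1.257e+04 rad/s.
Step 2 — Component impedances:
  R: Z = R = 124 Ω
  C: Z = 1/(jωC) = -j/(ω·C) = 0 - j134.4 Ω
Step 3 — Series combination: Z_total = R + C = 124 - j134.4 Ω = 182.9∠-47.3° Ω.
Step 4 — Power factor: PF = cos(φ) = Re(Z)/|Z| = 124/182.9 = 0.678.
Step 5 — Type: Im(Z) = -134.4 ⇒ leading (phase φ = -47.3°).

PF = 0.678 (leading, φ = -47.3°)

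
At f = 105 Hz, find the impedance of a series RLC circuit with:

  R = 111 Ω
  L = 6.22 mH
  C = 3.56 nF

Step 1 — Angular frequency: ω = 2π·f = 2π·105 = 659.7 rad/s.
Step 2 — Component impedances:
  R: Z = R = 111 Ω
  L: Z = jωL = j·659.7·0.00622 = 0 + j4.104 Ω
  C: Z = 1/(jωC) = -j/(ω·C) = 0 - j4.258e+05 Ω
Step 3 — Series combination: Z_total = R + L + C = 111 - j4.258e+05 Ω = 4.258e+05∠-90.0° Ω.

Z = 111 - j4.258e+05 Ω = 4.258e+05∠-90.0° Ω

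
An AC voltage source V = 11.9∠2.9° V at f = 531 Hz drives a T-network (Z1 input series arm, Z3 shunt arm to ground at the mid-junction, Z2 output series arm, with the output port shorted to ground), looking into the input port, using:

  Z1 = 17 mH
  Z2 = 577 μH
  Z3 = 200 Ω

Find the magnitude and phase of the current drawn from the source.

Step 1 — Angular frequency: ω = 2π·f = 2π·531 = 3336 rad/s.
Step 2 — Component impedances:
  Z1: Z = jωL = j·3336·0.017 = 0 + j56.72 Ω
  Z2: Z = jωL = j·3336·0.000577 = 0 + j1.925 Ω
  Z3: Z = R = 200 Ω
Step 3 — With the output port shorted to ground, the output series arm Z2 runs from the junction to ground; the shunt arm Z3 also runs from the junction to ground. They appear in parallel: Z3 || Z2 = 0.01853 + j1.925 Ω.
Step 4 — Series with input arm Z1: Z_in = Z1 + (Z3 || Z2) = 0.01853 + j58.64 Ω = 58.64∠90.0° Ω.
Step 5 — Source phasor: V = 11.9∠2.9° V = 11.88 + j0.6021 V.
Step 6 — Ohm's law: I = V / Z_total = (11.88 + j0.6021) / (0.01853 + j58.64) = 0.01033 - j0.2027 A.
Step 7 — Convert to polar: |I| = 0.2029 A, ∠I = -87.1°.

I = 0.2029∠-87.1° A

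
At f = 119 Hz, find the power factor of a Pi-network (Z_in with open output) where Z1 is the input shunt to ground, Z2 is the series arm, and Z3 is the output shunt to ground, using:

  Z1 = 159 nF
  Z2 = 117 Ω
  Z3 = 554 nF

Step 1 — Angular frequency: ω = 2π·f = 2π·119 = 747.7 rad/s.
Step 2 — Component impedances:
  Z1: Z = 1/(jωC) = -j/(ω·C) = 0 - j8412 Ω
  Z2: Z = R = 117 Ω
  Z3: Z = 1/(jωC) = -j/(ω·C) = 0 - j2414 Ω
Step 3 — With open output, the series arm Z2 and the output shunt Z3 appear in series to ground: Z2 + Z3 = 117 - j2414 Ω.
Step 4 — Parallel with input shunt Z1: Z_in = Z1 || (Z2 + Z3) = 70.63 - j1877 Ω = 1878∠-87.8° Ω.
Step 5 — Power factor: PF = cos(φ) = Re(Z)/|Z| = 70.63/1878 = 0.03761.
Step 6 — Type: Im(Z) = -1877 ⇒ leading (phase φ = -87.8°).

PF = 0.03761 (leading, φ = -87.8°)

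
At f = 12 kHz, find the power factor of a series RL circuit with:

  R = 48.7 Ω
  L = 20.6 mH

Step 1 — Angular frequency: ω = 2π·f = 2π·1.2e+04 = 7.54e+04 rad/s.
Step 2 — Component impedances:
  R: Z = R = 48.7 Ω
  L: Z = jωL = j·7.54e+04·0.0206 = 0 + j1553 Ω
Step 3 — Series combination: Z_total = R + L = 48.7 + j1553 Ω = 1554∠88.2° Ω.
Step 4 — Power factor: PF = cos(φ) = Re(Z)/|Z| = 48.7/1554 = 0.03134.
Step 5 — Type: Im(Z) = 1553 ⇒ lagging (phase φ = 88.2°).

PF = 0.03134 (lagging, φ = 88.2°)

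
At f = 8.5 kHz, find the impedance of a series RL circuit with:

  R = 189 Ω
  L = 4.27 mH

Step 1 — Angular frequency: ω = 2π·f = 2π·8500 = 5.341e+04 rad/s.
Step 2 — Component impedances:
  R: Z = R = 189 Ω
  L: Z = jωL = j·5.341e+04·0.00427 = 0 + j228 Ω
Step 3 — Series combination: Z_total = R + L = 189 + j228 Ω = 296.2∠50.3° Ω.

Z = 189 + j228 Ω = 296.2∠50.3° Ω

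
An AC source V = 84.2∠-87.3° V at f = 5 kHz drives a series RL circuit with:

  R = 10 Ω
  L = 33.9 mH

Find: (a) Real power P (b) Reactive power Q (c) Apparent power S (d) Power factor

Step 1 — Angular frequency: ω = 2π·f = 2π·5000 = 3.142e+04 rad/s.
Step 2 — Component impedances:
  R: Z = R = 10 Ω
  L: Z = jωL = j·3.142e+04·0.0339 = 0 + j1065 Ω
Step 3 — Series combination: Z_total = R + L = 10 + j1065 Ω = 1065∠89.5° Ω.
Step 4 — Source phasor: V = 84.2∠-87.3° V = 3.966 - j84.11 V.
Step 5 — Current: I = V / Z = -0.07893 - j0.004465 A = 0.07906∠-176.8° A.
Step 6 — Complex power: S = V·I* = 0.0625 + j6.656 VA.
Step 7 — Real power: P = Re(S) = 0.0625 W.
Step 8 — Reactive power: Q = Im(S) = 6.656 VAR.
Step 9 — Apparent power: |S| = 6.657 VA.
Step 10 — Power factor: PF = P/|S| = 0.009389 (lagging).

(a) P = 0.0625 W  (b) Q = 6.656 VAR  (c) S = 6.657 VA  (d) PF = 0.009389 (lagging)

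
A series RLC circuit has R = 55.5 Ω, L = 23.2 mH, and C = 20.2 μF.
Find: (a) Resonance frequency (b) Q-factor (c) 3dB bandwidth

Step 1 — Resonance condition Im(Z)=0 gives ω₀ = 1/√(LC).
Step 2 — ω₀ = 1/√(0.0232·2.02e-05) = 1461 rad/s.
Step 3 — f₀ = ω₀/(2π) = 232.5 Hz.
Step 4 — Series Q: Q = ω₀L/R = 1461·0.0232/55.5 = 0.6106.
Step 5 — 3dB bandwidth: Δω = ω₀/Q = 2392 rad/s; BW = Δω/(2π) = 380.7 Hz.

(a) f₀ = 232.5 Hz  (b) Q = 0.6106  (c) BW = 380.7 Hz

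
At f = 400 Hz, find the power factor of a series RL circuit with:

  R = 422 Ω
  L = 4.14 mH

Step 1 — Angular frequency: ω = 2π·f = 2π·400 = 2513 rad/s.
Step 2 — Component impedances:
  R: Z = R = 422 Ω
  L: Z = jωL = j·2513·0.00414 = 0 + j10.4 Ω
Step 3 — Series combination: Z_total = R + L = 422 + j10.4 Ω = 422.1∠1.4° Ω.
Step 4 — Power factor: PF = cos(φ) = Re(Z)/|Z| = 422/422.13 = 0.9997.
Step 5 — Type: Im(Z) = 10.4 ⇒ lagging (phase φ = 1.4°).

PF = 0.9997 (lagging, φ = 1.4°)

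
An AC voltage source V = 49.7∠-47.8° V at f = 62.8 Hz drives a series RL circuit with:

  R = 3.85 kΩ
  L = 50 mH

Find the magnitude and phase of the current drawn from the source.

Step 1 — Angular frequency: ω = 2π·f = 2π·62.8 = 394.6 rad/s.
Step 2 — Component impedances:
  R: Z = R = 3850 Ω
  L: Z = jωL = j·394.6·0.05 = 0 + j19.73 Ω
Step 3 — Series combination: Z_total = R + L = 3850 + j19.73 Ω = 3850∠0.3° Ω.
Step 4 — Source phasor: V = 49.7∠-47.8° V = 33.38 - j36.82 V.
Step 5 — Ohm's law: I = V / Z_total = (33.38 - j36.82) / (3850 + j19.73) = 0.008622 - j0.009607 A.
Step 6 — Convert to polar: |I| = 0.01291 A, ∠I = -48.1°.

I = 0.01291∠-48.1° A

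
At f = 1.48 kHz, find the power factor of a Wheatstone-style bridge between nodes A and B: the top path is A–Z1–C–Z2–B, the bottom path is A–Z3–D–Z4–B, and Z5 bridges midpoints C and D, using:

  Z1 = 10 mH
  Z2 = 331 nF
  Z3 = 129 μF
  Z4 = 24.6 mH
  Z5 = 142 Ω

Step 1 — Angular frequency: ω = 2π·f = 2π·1480 = 9299 rad/s.
Step 2 — Component impedances:
  Z1: Z = jωL = j·9299·0.01 = 0 + j92.99 Ω
  Z2: Z = 1/(jωC) = -j/(ω·C) = 0 - j324.9 Ω
  Z3: Z = 1/(jωC) = -j/(ω·C) = 0 - j0.8336 Ω
  Z4: Z = jωL = j·9299·0.0246 = 0 + j228.8 Ω
  Z5: Z = R = 142 Ω
Step 3 — Bridge requires nodal analysis (the Z5 bridge couples midpoints C and D, so the two paths cannot be reduced to a simple series/parallel combination). Setting node B to ground and injecting 1 A at node A, the 3-node admittance system at A, C, D solves to V_A = Z_AB = 794.8 + j822.9 Ω = 1144∠46.0° Ω.
Step 4 — Power factor: PF = cos(φ) = Re(Z)/|Z| = 794.85/1144.1 = 0.6947.
Step 5 — Type: Im(Z) = 822.9 ⇒ lagging (phase φ = 46.0°).

PF = 0.6947 (lagging, φ = 46.0°)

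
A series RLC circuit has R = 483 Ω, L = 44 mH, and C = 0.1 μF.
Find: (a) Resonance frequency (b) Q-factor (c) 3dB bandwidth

Step 1 — Resonance condition Im(Z)=0 gives ω₀ = 1/√(LC).
Step 2 — ω₀ = 1/√(0.044·1e-07) = 1.508e+04 rad/s.
Step 3 — f₀ = ω₀/(2π) = 2399 Hz.
Step 4 — Series Q: Q = ω₀L/R = 1.508e+04·0.044/483 = 1.373.
Step 5 — 3dB bandwidth: Δω = ω₀/Q = 1.098e+04 rad/s; BW = Δω/(2π) = 1747 Hz.

(a) f₀ = 2399 Hz  (b) Q = 1.373  (c) BW = 1747 Hz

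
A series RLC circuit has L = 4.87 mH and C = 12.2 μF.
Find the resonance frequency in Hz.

Step 1 — Resonance condition Im(Z)=0 gives ω₀ = 1/√(LC).
Step 2 — ω₀ = 1/√(0.00487·1.22e-05) = 4103 rad/s.
Step 3 — f₀ = ω₀/(2π) = 652.9 Hz.

f₀ = 652.9 Hz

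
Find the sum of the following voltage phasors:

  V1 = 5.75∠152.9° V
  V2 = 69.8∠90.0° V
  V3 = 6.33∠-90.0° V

Step 1 — Convert each phasor to rectangular form:
  V1 = 5.75·(cos(152.9°) + j·sin(152.9°)) = -5.119 + j2.619 V
  V2 = 69.8·(cos(90.0°) + j·sin(90.0°)) = 0 + j69.8 V
  V3 = 6.33·(cos(-90.0°) + j·sin(-90.0°)) = 0 - j6.33 V
Step 2 — Sum components: V_total = -5.119 + j66.09 V.
Step 3 — Convert to polar: |V_total| = 66.29 V, ∠V_total = 94.4°.

V_total = 66.29∠94.4° V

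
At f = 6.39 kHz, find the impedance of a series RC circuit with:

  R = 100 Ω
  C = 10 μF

Step 1 — Angular frequency: ω = 2π·f = 2π·6390 = 4.015e+04 rad/s.
Step 2 — Component impedances:
  R: Z = R = 100 Ω
  C: Z = 1/(jωC) = -j/(ω·C) = 0 - j2.491 Ω
Step 3 — Series combination: Z_total = R + C = 100 - j2.491 Ω = 100∠-1.4° Ω.

Z = 100 - j2.491 Ω = 100∠-1.4° Ω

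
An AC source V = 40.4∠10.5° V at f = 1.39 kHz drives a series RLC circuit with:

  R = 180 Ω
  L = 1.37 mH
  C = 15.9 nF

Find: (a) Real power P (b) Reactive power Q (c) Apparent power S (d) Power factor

Step 1 — Angular frequency: ω = 2π·f = 2π·1390 = 8734 rad/s.
Step 2 — Component impedances:
  R: Z = R = 180 Ω
  L: Z = jωL = j·8734·0.00137 = 0 + j11.97 Ω
  C: Z = 1/(jωC) = -j/(ω·C) = 0 - j7201 Ω
Step 3 — Series combination: Z_total = R + L + C = 180 - j7189 Ω = 7192∠-88.6° Ω.
Step 4 — Source phasor: V = 40.4∠10.5° V = 39.72 + j7.362 V.
Step 5 — Current: I = V / Z = -0.0008852 + j0.005548 A = 0.005618∠99.1° A.
Step 6 — Complex power: S = V·I* = 0.005681 - j0.2269 VA.
Step 7 — Real power: P = Re(S) = 0.005681 W.
Step 8 — Reactive power: Q = Im(S) = -0.2269 VAR.
Step 9 — Apparent power: |S| = 0.227 VA.
Step 10 — Power factor: PF = P/|S| = 0.02503 (leading).

(a) P = 0.005681 W  (b) Q = -0.2269 VAR  (c) S = 0.227 VA  (d) PF = 0.02503 (leading)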